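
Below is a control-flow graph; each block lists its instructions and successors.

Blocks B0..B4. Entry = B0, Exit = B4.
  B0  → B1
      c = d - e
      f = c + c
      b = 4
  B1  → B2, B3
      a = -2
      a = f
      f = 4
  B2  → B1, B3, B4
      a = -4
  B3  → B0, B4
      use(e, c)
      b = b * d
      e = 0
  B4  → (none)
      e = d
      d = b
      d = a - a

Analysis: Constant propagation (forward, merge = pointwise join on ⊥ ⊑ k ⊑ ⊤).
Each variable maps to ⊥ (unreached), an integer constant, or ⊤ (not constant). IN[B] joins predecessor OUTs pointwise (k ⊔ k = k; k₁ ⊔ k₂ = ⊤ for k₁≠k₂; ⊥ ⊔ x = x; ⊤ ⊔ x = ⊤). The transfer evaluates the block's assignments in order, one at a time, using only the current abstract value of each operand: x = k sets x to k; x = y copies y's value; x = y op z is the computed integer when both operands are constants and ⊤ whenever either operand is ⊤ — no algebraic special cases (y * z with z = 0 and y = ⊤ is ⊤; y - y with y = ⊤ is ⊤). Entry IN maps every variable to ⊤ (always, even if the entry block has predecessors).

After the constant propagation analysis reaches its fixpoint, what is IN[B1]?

Answer: {a: ⊤, b: 4, c: ⊤, d: ⊤, e: ⊤, f: ⊤}

Trace:
Per-block solution:
  B0: | IN=(all ⊤) | OUT={b:4; rest ⊤}
  B1: | IN={b:4; rest ⊤} | OUT={b:4, f:4; rest ⊤}
  B2: | IN={b:4, f:4; rest ⊤} | OUT={a:-4, b:4, f:4; rest ⊤}
  B3: | IN={b:4, f:4; rest ⊤} | OUT={e:0, f:4; rest ⊤}
  B4: | IN={f:4; rest ⊤} | OUT={f:4; rest ⊤}

Merge at B1: IN[B1] = OUT[B0] ⊔ OUT[B2] = {a: ⊤, b: 4, c: ⊤, d: ⊤, e: ⊤, f: ⊤}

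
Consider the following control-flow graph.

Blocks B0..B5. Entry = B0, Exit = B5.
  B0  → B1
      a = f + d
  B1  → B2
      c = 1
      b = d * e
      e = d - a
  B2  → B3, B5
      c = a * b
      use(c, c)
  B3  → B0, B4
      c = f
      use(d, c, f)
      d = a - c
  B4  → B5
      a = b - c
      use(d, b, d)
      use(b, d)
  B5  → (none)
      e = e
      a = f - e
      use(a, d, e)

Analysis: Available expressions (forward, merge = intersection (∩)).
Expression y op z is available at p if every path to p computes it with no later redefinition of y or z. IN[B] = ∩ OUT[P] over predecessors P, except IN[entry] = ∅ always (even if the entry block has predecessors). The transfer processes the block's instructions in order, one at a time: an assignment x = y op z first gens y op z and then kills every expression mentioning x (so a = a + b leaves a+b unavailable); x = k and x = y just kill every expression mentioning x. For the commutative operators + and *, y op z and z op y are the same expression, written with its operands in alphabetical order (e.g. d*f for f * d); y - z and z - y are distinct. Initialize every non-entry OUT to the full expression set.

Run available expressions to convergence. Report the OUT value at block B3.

Answer: {a*b, a-c}

Derivation:
Converged values:
  B0:  IN={}  OUT={d+f}
  B1:  IN={d+f}  OUT={d+f, d-a}
  B2:  IN={d+f, d-a}  OUT={a*b, d+f, d-a}
  B3:  IN={a*b, d+f, d-a}  OUT={a*b, a-c}
  B4:  IN={a*b, a-c}  OUT={b-c}
  B5:  IN={}  OUT={f-e}

Merge at B3: IN[B3] = OUT[B2] = {a*b, d+f, d-a}
Applying B3's transfer function to that IN value gives OUT[B3] (row B3 above).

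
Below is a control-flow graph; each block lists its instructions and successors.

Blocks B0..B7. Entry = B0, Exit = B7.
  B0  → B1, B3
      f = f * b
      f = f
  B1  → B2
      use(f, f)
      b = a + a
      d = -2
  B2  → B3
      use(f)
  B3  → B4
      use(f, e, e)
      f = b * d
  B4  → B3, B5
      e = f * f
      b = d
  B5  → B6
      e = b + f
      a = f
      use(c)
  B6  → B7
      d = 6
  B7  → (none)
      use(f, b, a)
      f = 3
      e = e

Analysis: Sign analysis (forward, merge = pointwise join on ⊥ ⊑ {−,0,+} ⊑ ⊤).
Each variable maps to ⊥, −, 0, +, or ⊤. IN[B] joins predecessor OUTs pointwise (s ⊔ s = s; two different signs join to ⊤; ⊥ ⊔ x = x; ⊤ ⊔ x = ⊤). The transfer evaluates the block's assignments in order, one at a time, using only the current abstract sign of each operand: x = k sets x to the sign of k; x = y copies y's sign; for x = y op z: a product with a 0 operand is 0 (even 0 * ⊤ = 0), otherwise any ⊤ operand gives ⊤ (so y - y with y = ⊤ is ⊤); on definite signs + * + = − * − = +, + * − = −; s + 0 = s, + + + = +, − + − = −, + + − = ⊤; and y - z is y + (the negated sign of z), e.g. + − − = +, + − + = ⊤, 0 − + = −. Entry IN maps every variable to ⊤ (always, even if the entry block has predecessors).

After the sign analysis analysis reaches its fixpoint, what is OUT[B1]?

Per-block solution:
  B0: | IN=(all ⊤) | OUT=(all ⊤)
  B1: | IN=(all ⊤) | OUT={d:-; rest ⊤}
  B2: | IN={d:-; rest ⊤} | OUT={d:-; rest ⊤}
  B3: | IN=(all ⊤) | OUT=(all ⊤)
  B4: | IN=(all ⊤) | OUT=(all ⊤)
  B5: | IN=(all ⊤) | OUT=(all ⊤)
  B6: | IN=(all ⊤) | OUT={d:+; rest ⊤}
  B7: | IN={d:+; rest ⊤} | OUT={d:+, f:+; rest ⊤}

Merge at B1: IN[B1] = OUT[B0] = {a: ⊤, b: ⊤, c: ⊤, d: ⊤, e: ⊤, f: ⊤}
Applying B1's transfer function to that IN value gives OUT[B1] (row B1 above).

Answer: {a: ⊤, b: ⊤, c: ⊤, d: -, e: ⊤, f: ⊤}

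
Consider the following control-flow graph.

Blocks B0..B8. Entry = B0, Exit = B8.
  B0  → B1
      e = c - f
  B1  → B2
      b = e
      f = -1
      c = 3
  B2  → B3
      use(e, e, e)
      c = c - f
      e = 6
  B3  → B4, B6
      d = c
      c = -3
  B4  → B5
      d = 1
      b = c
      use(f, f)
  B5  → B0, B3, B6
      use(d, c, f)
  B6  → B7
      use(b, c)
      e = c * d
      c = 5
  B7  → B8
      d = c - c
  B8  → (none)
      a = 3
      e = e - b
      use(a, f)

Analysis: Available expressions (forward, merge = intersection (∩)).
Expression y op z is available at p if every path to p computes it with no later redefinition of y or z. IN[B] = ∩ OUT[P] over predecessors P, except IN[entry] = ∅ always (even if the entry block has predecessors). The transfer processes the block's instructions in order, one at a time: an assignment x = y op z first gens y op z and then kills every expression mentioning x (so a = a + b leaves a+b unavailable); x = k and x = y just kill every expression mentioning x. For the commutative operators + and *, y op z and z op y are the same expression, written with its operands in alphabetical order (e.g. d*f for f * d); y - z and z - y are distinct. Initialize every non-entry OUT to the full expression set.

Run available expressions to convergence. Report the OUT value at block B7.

Per-block solution:
  B0: | IN={} | OUT={c-f}
  B1: | IN={c-f} | OUT={}
  B2: | IN={} | OUT={}
  B3: | IN={} | OUT={}
  B4: | IN={} | OUT={}
  B5: | IN={} | OUT={}
  B6: | IN={} | OUT={}
  B7: | IN={} | OUT={c-c}
  B8: | IN={c-c} | OUT={c-c}

Merge at B7: IN[B7] = OUT[B6] = {}
Applying B7's transfer function to that IN value gives OUT[B7] (row B7 above).

Answer: {c-c}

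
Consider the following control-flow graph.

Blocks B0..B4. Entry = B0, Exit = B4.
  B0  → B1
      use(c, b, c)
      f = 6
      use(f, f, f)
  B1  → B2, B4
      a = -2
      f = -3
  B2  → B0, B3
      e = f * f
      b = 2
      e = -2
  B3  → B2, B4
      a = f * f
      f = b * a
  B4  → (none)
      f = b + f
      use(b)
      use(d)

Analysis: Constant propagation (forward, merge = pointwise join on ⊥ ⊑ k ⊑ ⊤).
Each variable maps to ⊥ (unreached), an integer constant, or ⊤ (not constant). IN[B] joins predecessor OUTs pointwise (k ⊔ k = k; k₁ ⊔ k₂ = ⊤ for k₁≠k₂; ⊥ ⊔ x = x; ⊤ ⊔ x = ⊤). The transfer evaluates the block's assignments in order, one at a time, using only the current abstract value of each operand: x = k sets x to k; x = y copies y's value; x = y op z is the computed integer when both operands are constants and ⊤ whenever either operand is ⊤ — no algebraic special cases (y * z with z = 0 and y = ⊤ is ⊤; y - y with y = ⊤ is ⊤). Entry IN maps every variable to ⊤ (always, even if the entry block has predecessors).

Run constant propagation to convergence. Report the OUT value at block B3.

Answer: {a: ⊤, b: 2, c: ⊤, d: ⊤, e: -2, f: ⊤}

Derivation:
Converged values:
  B0:   IN=(all ⊤)   OUT={f:6; rest ⊤}
  B1:   IN={f:6; rest ⊤}   OUT={a:-2, f:-3; rest ⊤}
  B2:   IN=(all ⊤)   OUT={b:2, e:-2; rest ⊤}
  B3:   IN={b:2, e:-2; rest ⊤}   OUT={b:2, e:-2; rest ⊤}
  B4:   IN=(all ⊤)   OUT=(all ⊤)

Merge at B3: IN[B3] = OUT[B2] = {a: ⊤, b: 2, c: ⊤, d: ⊤, e: -2, f: ⊤}
Applying B3's transfer function to that IN value gives OUT[B3] (row B3 above).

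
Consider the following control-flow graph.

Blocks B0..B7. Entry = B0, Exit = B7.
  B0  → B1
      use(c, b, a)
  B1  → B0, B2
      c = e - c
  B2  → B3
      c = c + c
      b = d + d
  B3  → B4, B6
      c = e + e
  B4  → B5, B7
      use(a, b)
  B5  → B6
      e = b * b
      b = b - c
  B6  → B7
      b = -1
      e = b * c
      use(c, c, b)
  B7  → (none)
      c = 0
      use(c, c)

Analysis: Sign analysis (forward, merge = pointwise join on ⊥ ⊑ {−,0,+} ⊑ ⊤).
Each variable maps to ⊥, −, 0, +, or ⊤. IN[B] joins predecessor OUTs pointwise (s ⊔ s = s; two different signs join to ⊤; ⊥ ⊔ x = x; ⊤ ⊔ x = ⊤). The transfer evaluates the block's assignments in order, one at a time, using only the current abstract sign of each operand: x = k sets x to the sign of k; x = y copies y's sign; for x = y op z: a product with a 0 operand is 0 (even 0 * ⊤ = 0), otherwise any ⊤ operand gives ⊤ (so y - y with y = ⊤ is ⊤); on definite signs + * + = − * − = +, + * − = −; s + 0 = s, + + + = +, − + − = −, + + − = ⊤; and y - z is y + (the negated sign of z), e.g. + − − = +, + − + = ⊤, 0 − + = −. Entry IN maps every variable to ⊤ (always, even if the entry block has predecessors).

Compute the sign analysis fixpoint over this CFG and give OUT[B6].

Answer: {a: ⊤, b: -, c: ⊤, d: ⊤, e: ⊤, f: ⊤}

Trace:
Converged values:
  B0:   IN=(all ⊤)   OUT=(all ⊤)
  B1:   IN=(all ⊤)   OUT=(all ⊤)
  B2:   IN=(all ⊤)   OUT=(all ⊤)
  B3:   IN=(all ⊤)   OUT=(all ⊤)
  B4:   IN=(all ⊤)   OUT=(all ⊤)
  B5:   IN=(all ⊤)   OUT=(all ⊤)
  B6:   IN=(all ⊤)   OUT={b:-; rest ⊤}
  B7:   IN=(all ⊤)   OUT={c:0; rest ⊤}

Merge at B6: IN[B6] = OUT[B3] ⊔ OUT[B5] = {a: ⊤, b: ⊤, c: ⊤, d: ⊤, e: ⊤, f: ⊤}
Applying B6's transfer function to that IN value gives OUT[B6] (row B6 above).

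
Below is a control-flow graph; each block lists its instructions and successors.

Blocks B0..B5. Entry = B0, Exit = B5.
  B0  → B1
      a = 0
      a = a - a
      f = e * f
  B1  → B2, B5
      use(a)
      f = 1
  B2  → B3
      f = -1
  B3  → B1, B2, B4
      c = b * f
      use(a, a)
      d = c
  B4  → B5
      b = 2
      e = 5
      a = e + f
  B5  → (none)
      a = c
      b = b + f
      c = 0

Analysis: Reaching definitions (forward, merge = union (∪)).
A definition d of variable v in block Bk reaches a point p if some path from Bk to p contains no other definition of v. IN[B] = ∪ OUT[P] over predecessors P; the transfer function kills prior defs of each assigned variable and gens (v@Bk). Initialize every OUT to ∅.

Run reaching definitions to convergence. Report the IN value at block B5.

Converged values:
  B0:   IN={}   OUT={a@B0, f@B0}
  B1:   IN={a@B0, c@B3, d@B3, f@B0, f@B2}   OUT={a@B0, c@B3, d@B3, f@B1}
  B2:   IN={a@B0, c@B3, d@B3, f@B1, f@B2}   OUT={a@B0, c@B3, d@B3, f@B2}
  B3:   IN={a@B0, c@B3, d@B3, f@B2}   OUT={a@B0, c@B3, d@B3, f@B2}
  B4:   IN={a@B0, c@B3, d@B3, f@B2}   OUT={a@B4, b@B4, c@B3, d@B3, e@B4, f@B2}
  B5:   IN={a@B0, a@B4, b@B4, c@B3, d@B3, e@B4, f@B1, f@B2}   OUT={a@B5, b@B5, c@B5, d@B3, e@B4, f@B1, f@B2}

Merge at B5: IN[B5] = OUT[B1] ⊔ OUT[B4] = {a@B0, a@B4, b@B4, c@B3, d@B3, e@B4, f@B1, f@B2}

Answer: {a@B0, a@B4, b@B4, c@B3, d@B3, e@B4, f@B1, f@B2}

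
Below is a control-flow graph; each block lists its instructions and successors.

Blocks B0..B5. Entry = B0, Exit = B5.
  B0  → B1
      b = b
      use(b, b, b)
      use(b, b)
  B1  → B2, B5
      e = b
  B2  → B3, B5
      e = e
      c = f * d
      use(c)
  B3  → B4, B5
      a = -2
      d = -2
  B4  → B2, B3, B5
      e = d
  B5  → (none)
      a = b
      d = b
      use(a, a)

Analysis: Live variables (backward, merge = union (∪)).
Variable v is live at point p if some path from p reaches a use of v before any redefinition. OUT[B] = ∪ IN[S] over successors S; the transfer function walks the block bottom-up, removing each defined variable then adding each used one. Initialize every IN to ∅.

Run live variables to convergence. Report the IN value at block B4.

Answer: {b, d, f}

Derivation:
Fixpoint table:
  B0:  IN={b, d, f}  OUT={b, d, f}
  B1:  IN={b, d, f}  OUT={b, d, e, f}
  B2:  IN={b, d, e, f}  OUT={b, f}
  B3:  IN={b, f}  OUT={b, d, f}
  B4:  IN={b, d, f}  OUT={b, d, e, f}
  B5:  IN={b}  OUT={}

Merge at B4: OUT[B4] = IN[B2] ⊔ IN[B3] ⊔ IN[B5] = {b, d, e, f}
Applying B4's transfer function to that OUT value gives IN[B4] (row B4 above).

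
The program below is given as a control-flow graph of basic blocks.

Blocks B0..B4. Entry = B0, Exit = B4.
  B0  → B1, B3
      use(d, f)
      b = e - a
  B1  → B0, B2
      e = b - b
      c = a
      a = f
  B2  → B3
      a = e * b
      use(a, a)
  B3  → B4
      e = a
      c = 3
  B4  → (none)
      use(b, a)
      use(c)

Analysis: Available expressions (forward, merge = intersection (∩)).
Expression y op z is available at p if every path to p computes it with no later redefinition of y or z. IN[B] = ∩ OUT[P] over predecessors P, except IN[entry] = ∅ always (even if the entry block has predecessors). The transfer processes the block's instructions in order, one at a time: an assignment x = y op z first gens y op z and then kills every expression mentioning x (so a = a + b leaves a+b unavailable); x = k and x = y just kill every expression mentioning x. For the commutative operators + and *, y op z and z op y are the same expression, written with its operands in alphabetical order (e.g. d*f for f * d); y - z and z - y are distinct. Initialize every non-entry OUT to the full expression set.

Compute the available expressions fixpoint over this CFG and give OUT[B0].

Per-block solution:
  B0: | IN={} | OUT={e-a}
  B1: | IN={e-a} | OUT={b-b}
  B2: | IN={b-b} | OUT={b*e, b-b}
  B3: | IN={} | OUT={}
  B4: | IN={} | OUT={}

Merge at B0 (entry node, so the boundary value {} is joined with the incoming edge(s)): IN[B0] = {} ∩ OUT[B1] = {}
Applying B0's transfer function to that IN value gives OUT[B0] (row B0 above).

Answer: {e-a}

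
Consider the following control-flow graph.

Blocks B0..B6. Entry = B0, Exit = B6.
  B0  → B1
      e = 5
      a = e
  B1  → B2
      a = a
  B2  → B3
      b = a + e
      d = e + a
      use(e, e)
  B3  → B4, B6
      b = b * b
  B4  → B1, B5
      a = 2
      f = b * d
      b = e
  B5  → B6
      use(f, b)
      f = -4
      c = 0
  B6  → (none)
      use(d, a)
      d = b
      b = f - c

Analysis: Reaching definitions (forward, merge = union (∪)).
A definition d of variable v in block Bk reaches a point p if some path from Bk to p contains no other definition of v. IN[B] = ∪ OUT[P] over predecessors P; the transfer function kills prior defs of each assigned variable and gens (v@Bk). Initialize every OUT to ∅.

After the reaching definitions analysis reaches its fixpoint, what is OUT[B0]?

Converged values:
  B0: | IN={} | OUT={a@B0, e@B0}
  B1: | IN={a@B0, a@B4, b@B4, d@B2, e@B0, f@B4} | OUT={a@B1, b@B4, d@B2, e@B0, f@B4}
  B2: | IN={a@B1, b@B4, d@B2, e@B0, f@B4} | OUT={a@B1, b@B2, d@B2, e@B0, f@B4}
  B3: | IN={a@B1, b@B2, d@B2, e@B0, f@B4} | OUT={a@B1, b@B3, d@B2, e@B0, f@B4}
  B4: | IN={a@B1, b@B3, d@B2, e@B0, f@B4} | OUT={a@B4, b@B4, d@B2, e@B0, f@B4}
  B5: | IN={a@B4, b@B4, d@B2, e@B0, f@B4} | OUT={a@B4, b@B4, c@B5, d@B2, e@B0, f@B5}
  B6: | IN={a@B1, a@B4, b@B3, b@B4, c@B5, d@B2, e@B0, f@B4, f@B5} | OUT={a@B1, a@B4, b@B6, c@B5, d@B6, e@B0, f@B4, f@B5}

B0 is the boundary node: IN[B0] = {}
Applying B0's transfer function to that IN value gives OUT[B0] (row B0 above).

Answer: {a@B0, e@B0}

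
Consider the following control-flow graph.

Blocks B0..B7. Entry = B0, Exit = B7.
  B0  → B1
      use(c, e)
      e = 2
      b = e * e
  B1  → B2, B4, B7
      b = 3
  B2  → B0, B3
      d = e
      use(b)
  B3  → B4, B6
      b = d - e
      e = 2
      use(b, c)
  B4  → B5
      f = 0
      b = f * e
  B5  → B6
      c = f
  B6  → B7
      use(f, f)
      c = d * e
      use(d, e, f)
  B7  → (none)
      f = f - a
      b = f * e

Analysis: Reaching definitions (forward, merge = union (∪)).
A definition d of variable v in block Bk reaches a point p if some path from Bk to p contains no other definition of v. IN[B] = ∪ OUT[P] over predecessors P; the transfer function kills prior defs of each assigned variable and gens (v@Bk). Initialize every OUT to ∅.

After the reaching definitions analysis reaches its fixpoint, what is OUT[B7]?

Fixpoint table:
  B0:   IN={b@B1, d@B2, e@B0}   OUT={b@B0, d@B2, e@B0}
  B1:   IN={b@B0, d@B2, e@B0}   OUT={b@B1, d@B2, e@B0}
  B2:   IN={b@B1, d@B2, e@B0}   OUT={b@B1, d@B2, e@B0}
  B3:   IN={b@B1, d@B2, e@B0}   OUT={b@B3, d@B2, e@B3}
  B4:   IN={b@B1, b@B3, d@B2, e@B0, e@B3}   OUT={b@B4, d@B2, e@B0, e@B3, f@B4}
  B5:   IN={b@B4, d@B2, e@B0, e@B3, f@B4}   OUT={b@B4, c@B5, d@B2, e@B0, e@B3, f@B4}
  B6:   IN={b@B3, b@B4, c@B5, d@B2, e@B0, e@B3, f@B4}   OUT={b@B3, b@B4, c@B6, d@B2, e@B0, e@B3, f@B4}
  B7:   IN={b@B1, b@B3, b@B4, c@B6, d@B2, e@B0, e@B3, f@B4}   OUT={b@B7, c@B6, d@B2, e@B0, e@B3, f@B7}

Merge at B7: IN[B7] = OUT[B1] ⊔ OUT[B6] = {b@B1, b@B3, b@B4, c@B6, d@B2, e@B0, e@B3, f@B4}
Applying B7's transfer function to that IN value gives OUT[B7] (row B7 above).

Answer: {b@B7, c@B6, d@B2, e@B0, e@B3, f@B7}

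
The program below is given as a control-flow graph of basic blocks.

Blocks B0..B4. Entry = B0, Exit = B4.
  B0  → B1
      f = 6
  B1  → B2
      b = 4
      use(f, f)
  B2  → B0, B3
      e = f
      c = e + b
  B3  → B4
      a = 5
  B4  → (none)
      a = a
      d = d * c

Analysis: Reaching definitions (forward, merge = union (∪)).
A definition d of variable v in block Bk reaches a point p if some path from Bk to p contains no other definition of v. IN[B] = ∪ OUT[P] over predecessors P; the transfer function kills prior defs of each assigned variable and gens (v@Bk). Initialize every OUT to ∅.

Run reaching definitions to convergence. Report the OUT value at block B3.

Per-block solution:
  B0:  IN={b@B1, c@B2, e@B2, f@B0}  OUT={b@B1, c@B2, e@B2, f@B0}
  B1:  IN={b@B1, c@B2, e@B2, f@B0}  OUT={b@B1, c@B2, e@B2, f@B0}
  B2:  IN={b@B1, c@B2, e@B2, f@B0}  OUT={b@B1, c@B2, e@B2, f@B0}
  B3:  IN={b@B1, c@B2, e@B2, f@B0}  OUT={a@B3, b@B1, c@B2, e@B2, f@B0}
  B4:  IN={a@B3, b@B1, c@B2, e@B2, f@B0}  OUT={a@B4, b@B1, c@B2, d@B4, e@B2, f@B0}

Merge at B3: IN[B3] = OUT[B2] = {b@B1, c@B2, e@B2, f@B0}
Applying B3's transfer function to that IN value gives OUT[B3] (row B3 above).

Answer: {a@B3, b@B1, c@B2, e@B2, f@B0}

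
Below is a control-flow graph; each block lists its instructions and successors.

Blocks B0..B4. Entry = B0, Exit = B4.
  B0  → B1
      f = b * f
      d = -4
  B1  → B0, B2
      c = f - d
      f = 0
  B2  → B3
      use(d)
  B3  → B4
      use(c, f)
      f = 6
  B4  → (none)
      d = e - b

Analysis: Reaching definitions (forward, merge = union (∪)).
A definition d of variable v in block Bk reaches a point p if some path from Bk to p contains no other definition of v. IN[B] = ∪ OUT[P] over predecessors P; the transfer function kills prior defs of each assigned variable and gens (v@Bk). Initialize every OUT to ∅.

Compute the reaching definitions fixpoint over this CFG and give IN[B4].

Answer: {c@B1, d@B0, f@B3}

Trace:
Converged values:
  B0:   IN={c@B1, d@B0, f@B1}   OUT={c@B1, d@B0, f@B0}
  B1:   IN={c@B1, d@B0, f@B0}   OUT={c@B1, d@B0, f@B1}
  B2:   IN={c@B1, d@B0, f@B1}   OUT={c@B1, d@B0, f@B1}
  B3:   IN={c@B1, d@B0, f@B1}   OUT={c@B1, d@B0, f@B3}
  B4:   IN={c@B1, d@B0, f@B3}   OUT={c@B1, d@B4, f@B3}

Merge at B4: IN[B4] = OUT[B3] = {c@B1, d@B0, f@B3}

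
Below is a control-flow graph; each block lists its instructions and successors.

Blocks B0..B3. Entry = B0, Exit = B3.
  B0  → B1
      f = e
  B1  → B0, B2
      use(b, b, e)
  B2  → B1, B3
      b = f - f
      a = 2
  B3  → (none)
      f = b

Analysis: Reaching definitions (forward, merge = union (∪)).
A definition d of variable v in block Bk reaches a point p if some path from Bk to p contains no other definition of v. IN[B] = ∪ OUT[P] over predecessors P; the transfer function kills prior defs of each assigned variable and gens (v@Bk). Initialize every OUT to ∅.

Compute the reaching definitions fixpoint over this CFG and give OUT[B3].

Answer: {a@B2, b@B2, f@B3}

Working:
Fixpoint table:
  B0:  IN={a@B2, b@B2, f@B0}  OUT={a@B2, b@B2, f@B0}
  B1:  IN={a@B2, b@B2, f@B0}  OUT={a@B2, b@B2, f@B0}
  B2:  IN={a@B2, b@B2, f@B0}  OUT={a@B2, b@B2, f@B0}
  B3:  IN={a@B2, b@B2, f@B0}  OUT={a@B2, b@B2, f@B3}

Merge at B3: IN[B3] = OUT[B2] = {a@B2, b@B2, f@B0}
Applying B3's transfer function to that IN value gives OUT[B3] (row B3 above).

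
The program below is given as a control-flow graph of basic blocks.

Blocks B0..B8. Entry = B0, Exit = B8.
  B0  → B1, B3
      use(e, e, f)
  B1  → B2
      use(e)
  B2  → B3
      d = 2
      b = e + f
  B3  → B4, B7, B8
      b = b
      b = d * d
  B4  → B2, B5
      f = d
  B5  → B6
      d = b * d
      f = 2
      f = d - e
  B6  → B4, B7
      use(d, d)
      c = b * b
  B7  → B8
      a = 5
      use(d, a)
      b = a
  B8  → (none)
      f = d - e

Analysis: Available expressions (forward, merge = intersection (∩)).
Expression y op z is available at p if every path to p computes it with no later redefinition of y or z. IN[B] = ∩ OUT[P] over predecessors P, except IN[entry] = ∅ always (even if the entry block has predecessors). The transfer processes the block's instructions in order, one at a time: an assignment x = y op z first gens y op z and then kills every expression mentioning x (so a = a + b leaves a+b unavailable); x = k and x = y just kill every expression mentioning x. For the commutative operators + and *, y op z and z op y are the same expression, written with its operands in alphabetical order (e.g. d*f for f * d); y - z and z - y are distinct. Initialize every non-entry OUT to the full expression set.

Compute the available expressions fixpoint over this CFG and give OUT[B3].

Fixpoint table:
  B0:   IN={}   OUT={}
  B1:   IN={}   OUT={}
  B2:   IN={}   OUT={e+f}
  B3:   IN={}   OUT={d*d}
  B4:   IN={}   OUT={}
  B5:   IN={}   OUT={d-e}
  B6:   IN={d-e}   OUT={b*b, d-e}
  B7:   IN={}   OUT={}
  B8:   IN={}   OUT={d-e}

Merge at B3: IN[B3] = OUT[B0] ∩ OUT[B2] = {}
Applying B3's transfer function to that IN value gives OUT[B3] (row B3 above).

Answer: {d*d}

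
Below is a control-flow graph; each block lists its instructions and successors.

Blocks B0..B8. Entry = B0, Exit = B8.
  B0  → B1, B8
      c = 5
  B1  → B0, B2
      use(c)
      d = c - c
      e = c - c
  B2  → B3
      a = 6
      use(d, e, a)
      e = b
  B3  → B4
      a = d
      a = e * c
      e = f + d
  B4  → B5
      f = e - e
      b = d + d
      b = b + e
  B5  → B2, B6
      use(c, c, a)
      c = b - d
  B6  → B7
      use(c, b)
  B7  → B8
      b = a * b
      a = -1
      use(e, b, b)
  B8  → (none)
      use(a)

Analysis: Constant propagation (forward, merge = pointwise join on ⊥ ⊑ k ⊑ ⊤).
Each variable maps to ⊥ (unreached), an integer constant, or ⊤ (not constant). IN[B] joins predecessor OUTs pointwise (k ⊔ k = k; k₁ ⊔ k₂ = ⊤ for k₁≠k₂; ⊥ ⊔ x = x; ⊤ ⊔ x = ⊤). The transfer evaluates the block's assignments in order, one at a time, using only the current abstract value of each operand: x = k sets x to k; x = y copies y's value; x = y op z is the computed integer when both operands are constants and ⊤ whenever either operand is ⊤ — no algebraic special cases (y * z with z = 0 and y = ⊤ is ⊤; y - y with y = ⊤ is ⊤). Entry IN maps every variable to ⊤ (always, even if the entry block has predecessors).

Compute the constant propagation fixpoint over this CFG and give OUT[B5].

Answer: {a: ⊤, b: ⊤, c: ⊤, d: 0, e: ⊤, f: ⊤}

Working:
Per-block solution:
  B0:  IN=(all ⊤)  OUT={c:5; rest ⊤}
  B1:  IN={c:5; rest ⊤}  OUT={c:5, d:0, e:0; rest ⊤}
  B2:  IN={d:0; rest ⊤}  OUT={a:6, d:0; rest ⊤}
  B3:  IN={a:6, d:0; rest ⊤}  OUT={d:0; rest ⊤}
  B4:  IN={d:0; rest ⊤}  OUT={d:0; rest ⊤}
  B5:  IN={d:0; rest ⊤}  OUT={d:0; rest ⊤}
  B6:  IN={d:0; rest ⊤}  OUT={d:0; rest ⊤}
  B7:  IN={d:0; rest ⊤}  OUT={a:-1, d:0; rest ⊤}
  B8:  IN=(all ⊤)  OUT=(all ⊤)

Merge at B5: IN[B5] = OUT[B4] = {a: ⊤, b: ⊤, c: ⊤, d: 0, e: ⊤, f: ⊤}
Applying B5's transfer function to that IN value gives OUT[B5] (row B5 above).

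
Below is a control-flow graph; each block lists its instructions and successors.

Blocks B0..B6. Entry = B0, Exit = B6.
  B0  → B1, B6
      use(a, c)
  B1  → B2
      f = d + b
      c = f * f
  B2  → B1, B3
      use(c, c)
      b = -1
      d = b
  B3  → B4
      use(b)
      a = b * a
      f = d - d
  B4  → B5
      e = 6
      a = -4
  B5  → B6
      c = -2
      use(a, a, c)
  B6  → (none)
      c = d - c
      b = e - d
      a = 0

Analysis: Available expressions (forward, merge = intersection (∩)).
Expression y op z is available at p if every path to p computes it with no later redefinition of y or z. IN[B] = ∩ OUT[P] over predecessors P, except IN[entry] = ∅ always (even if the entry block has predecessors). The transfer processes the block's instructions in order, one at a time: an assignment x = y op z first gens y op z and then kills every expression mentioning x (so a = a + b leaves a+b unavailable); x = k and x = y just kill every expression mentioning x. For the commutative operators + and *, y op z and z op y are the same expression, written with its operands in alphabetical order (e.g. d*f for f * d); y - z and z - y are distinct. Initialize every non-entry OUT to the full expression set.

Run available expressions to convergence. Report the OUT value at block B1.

Fixpoint table:
  B0:  IN={}  OUT={}
  B1:  IN={}  OUT={b+d, f*f}
  B2:  IN={b+d, f*f}  OUT={f*f}
  B3:  IN={f*f}  OUT={d-d}
  B4:  IN={d-d}  OUT={d-d}
  B5:  IN={d-d}  OUT={d-d}
  B6:  IN={}  OUT={e-d}

Merge at B1: IN[B1] = OUT[B0] ∩ OUT[B2] = {}
Applying B1's transfer function to that IN value gives OUT[B1] (row B1 above).

Answer: {b+d, f*f}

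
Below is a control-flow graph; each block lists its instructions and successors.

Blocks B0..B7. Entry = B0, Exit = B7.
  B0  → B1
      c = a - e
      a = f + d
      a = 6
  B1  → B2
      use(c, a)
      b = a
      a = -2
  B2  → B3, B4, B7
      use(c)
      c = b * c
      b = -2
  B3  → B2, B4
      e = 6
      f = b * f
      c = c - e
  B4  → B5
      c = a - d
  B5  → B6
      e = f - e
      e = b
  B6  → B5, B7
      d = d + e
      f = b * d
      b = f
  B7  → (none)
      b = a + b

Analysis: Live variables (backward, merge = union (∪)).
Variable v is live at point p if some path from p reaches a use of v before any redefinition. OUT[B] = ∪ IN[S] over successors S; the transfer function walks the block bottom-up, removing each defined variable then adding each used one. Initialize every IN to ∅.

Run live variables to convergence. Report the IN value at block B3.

Answer: {a, b, c, d, f}

Derivation:
Fixpoint table:
  B0:  IN={a, d, e, f}  OUT={a, c, d, e, f}
  B1:  IN={a, c, d, e, f}  OUT={a, b, c, d, e, f}
  B2:  IN={a, b, c, d, e, f}  OUT={a, b, c, d, e, f}
  B3:  IN={a, b, c, d, f}  OUT={a, b, c, d, e, f}
  B4:  IN={a, b, d, e, f}  OUT={a, b, d, e, f}
  B5:  IN={a, b, d, e, f}  OUT={a, b, d, e}
  B6:  IN={a, b, d, e}  OUT={a, b, d, e, f}
  B7:  IN={a, b}  OUT={}

Merge at B3: OUT[B3] = IN[B2] ⊔ IN[B4] = {a, b, c, d, e, f}
Applying B3's transfer function to that OUT value gives IN[B3] (row B3 above).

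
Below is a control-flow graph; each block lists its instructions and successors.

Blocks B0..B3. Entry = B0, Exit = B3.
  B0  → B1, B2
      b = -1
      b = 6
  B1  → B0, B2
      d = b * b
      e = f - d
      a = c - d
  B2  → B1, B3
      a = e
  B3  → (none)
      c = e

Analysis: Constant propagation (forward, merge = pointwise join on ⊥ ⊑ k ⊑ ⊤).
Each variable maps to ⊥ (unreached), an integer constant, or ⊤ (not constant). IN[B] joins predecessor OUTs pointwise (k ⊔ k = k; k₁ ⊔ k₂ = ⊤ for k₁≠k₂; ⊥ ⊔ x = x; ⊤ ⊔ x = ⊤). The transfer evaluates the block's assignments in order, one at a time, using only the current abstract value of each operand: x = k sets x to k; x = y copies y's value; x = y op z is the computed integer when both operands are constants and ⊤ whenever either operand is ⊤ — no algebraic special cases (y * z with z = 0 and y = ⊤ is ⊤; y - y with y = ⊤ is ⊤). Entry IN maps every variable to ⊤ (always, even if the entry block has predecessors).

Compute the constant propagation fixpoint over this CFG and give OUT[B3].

Fixpoint table:
  B0:   IN=(all ⊤)   OUT={b:6; rest ⊤}
  B1:   IN={b:6; rest ⊤}   OUT={b:6, d:36; rest ⊤}
  B2:   IN={b:6; rest ⊤}   OUT={b:6; rest ⊤}
  B3:   IN={b:6; rest ⊤}   OUT={b:6; rest ⊤}

Merge at B3: IN[B3] = OUT[B2] = {a: ⊤, b: 6, c: ⊤, d: ⊤, e: ⊤, f: ⊤}
Applying B3's transfer function to that IN value gives OUT[B3] (row B3 above).

Answer: {a: ⊤, b: 6, c: ⊤, d: ⊤, e: ⊤, f: ⊤}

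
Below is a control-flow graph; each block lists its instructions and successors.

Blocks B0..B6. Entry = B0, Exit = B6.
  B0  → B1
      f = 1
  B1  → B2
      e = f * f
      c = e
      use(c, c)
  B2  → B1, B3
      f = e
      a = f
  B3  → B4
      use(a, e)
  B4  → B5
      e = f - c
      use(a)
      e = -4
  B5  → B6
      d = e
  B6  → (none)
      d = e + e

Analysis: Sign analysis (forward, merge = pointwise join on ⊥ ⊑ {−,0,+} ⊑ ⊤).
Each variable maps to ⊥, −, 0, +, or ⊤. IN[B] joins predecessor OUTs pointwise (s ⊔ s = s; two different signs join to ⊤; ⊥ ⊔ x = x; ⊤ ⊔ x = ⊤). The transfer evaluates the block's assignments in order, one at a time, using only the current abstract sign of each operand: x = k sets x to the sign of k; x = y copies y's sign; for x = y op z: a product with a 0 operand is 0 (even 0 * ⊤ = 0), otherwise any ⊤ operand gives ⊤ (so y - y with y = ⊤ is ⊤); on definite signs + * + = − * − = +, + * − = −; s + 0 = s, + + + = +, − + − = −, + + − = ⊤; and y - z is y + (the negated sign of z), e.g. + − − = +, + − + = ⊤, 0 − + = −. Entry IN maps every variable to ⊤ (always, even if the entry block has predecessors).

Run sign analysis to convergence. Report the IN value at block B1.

Per-block solution:
  B0:  IN=(all ⊤)  OUT={f:+; rest ⊤}
  B1:  IN={f:+; rest ⊤}  OUT={c:+, e:+, f:+; rest ⊤}
  B2:  IN={c:+, e:+, f:+; rest ⊤}  OUT={a:+, c:+, e:+, f:+; rest ⊤}
  B3:  IN={a:+, c:+, e:+, f:+; rest ⊤}  OUT={a:+, c:+, e:+, f:+; rest ⊤}
  B4:  IN={a:+, c:+, e:+, f:+; rest ⊤}  OUT={a:+, c:+, e:-, f:+; rest ⊤}
  B5:  IN={a:+, c:+, e:-, f:+; rest ⊤}  OUT={a:+, c:+, d:-, e:-, f:+; rest ⊤}
  B6:  IN={a:+, c:+, d:-, e:-, f:+; rest ⊤}  OUT={a:+, c:+, d:-, e:-, f:+; rest ⊤}

Merge at B1: IN[B1] = OUT[B0] ⊔ OUT[B2] = {a: ⊤, b: ⊤, c: ⊤, d: ⊤, e: ⊤, f: +}

Answer: {a: ⊤, b: ⊤, c: ⊤, d: ⊤, e: ⊤, f: +}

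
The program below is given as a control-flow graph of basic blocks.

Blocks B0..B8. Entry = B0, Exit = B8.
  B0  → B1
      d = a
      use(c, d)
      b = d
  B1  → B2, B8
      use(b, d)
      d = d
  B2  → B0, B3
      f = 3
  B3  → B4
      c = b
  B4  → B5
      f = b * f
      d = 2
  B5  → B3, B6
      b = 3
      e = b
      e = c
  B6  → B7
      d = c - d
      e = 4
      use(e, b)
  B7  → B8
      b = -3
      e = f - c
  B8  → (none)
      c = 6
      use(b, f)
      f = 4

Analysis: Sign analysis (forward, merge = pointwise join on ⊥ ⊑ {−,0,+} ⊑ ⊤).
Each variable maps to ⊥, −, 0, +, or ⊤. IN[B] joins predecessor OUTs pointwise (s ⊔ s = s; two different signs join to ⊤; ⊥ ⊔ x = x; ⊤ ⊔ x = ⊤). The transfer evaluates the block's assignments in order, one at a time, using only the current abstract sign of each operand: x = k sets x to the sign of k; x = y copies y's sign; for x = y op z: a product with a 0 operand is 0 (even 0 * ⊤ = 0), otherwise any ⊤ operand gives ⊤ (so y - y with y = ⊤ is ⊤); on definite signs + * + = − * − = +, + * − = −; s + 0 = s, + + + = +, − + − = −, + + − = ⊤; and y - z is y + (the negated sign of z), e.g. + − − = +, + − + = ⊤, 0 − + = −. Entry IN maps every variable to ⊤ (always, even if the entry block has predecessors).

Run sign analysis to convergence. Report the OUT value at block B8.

Answer: {a: ⊤, b: ⊤, c: +, d: ⊤, e: ⊤, f: +}

Derivation:
Converged values:
  B0:  IN=(all ⊤)  OUT=(all ⊤)
  B1:  IN=(all ⊤)  OUT=(all ⊤)
  B2:  IN=(all ⊤)  OUT={f:+; rest ⊤}
  B3:  IN=(all ⊤)  OUT=(all ⊤)
  B4:  IN=(all ⊤)  OUT={d:+; rest ⊤}
  B5:  IN={d:+; rest ⊤}  OUT={b:+, d:+; rest ⊤}
  B6:  IN={b:+, d:+; rest ⊤}  OUT={b:+, e:+; rest ⊤}
  B7:  IN={b:+, e:+; rest ⊤}  OUT={b:-; rest ⊤}
  B8:  IN=(all ⊤)  OUT={c:+, f:+; rest ⊤}

Merge at B8: IN[B8] = OUT[B1] ⊔ OUT[B7] = {a: ⊤, b: ⊤, c: ⊤, d: ⊤, e: ⊤, f: ⊤}
Applying B8's transfer function to that IN value gives OUT[B8] (row B8 above).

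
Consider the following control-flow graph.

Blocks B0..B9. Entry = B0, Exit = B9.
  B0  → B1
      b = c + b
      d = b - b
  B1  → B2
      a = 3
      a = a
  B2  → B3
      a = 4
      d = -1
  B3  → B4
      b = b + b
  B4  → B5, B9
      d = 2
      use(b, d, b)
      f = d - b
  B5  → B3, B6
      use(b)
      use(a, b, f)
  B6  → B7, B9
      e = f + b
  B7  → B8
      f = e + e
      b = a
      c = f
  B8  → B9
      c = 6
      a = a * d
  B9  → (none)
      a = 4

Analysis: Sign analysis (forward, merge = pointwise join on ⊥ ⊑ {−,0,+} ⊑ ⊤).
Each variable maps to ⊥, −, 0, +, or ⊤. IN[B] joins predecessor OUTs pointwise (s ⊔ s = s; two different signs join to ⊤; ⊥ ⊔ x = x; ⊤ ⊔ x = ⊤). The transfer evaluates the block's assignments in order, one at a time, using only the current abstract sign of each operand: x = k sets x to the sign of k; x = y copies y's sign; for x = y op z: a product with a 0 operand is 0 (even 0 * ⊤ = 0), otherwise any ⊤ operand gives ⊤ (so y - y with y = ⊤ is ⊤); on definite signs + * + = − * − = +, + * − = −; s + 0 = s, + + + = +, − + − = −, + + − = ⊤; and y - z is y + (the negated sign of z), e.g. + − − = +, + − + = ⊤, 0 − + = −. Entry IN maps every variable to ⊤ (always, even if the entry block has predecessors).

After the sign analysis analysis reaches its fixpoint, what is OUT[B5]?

Converged values:
  B0:  IN=(all ⊤)  OUT=(all ⊤)
  B1:  IN=(all ⊤)  OUT={a:+; rest ⊤}
  B2:  IN={a:+; rest ⊤}  OUT={a:+, d:-; rest ⊤}
  B3:  IN={a:+; rest ⊤}  OUT={a:+; rest ⊤}
  B4:  IN={a:+; rest ⊤}  OUT={a:+, d:+; rest ⊤}
  B5:  IN={a:+, d:+; rest ⊤}  OUT={a:+, d:+; rest ⊤}
  B6:  IN={a:+, d:+; rest ⊤}  OUT={a:+, d:+; rest ⊤}
  B7:  IN={a:+, d:+; rest ⊤}  OUT={a:+, b:+, d:+; rest ⊤}
  B8:  IN={a:+, b:+, d:+; rest ⊤}  OUT={a:+, b:+, c:+, d:+; rest ⊤}
  B9:  IN={a:+, d:+; rest ⊤}  OUT={a:+, d:+; rest ⊤}

Merge at B5: IN[B5] = OUT[B4] = {a: +, b: ⊤, c: ⊤, d: +, e: ⊤, f: ⊤}
Applying B5's transfer function to that IN value gives OUT[B5] (row B5 above).

Answer: {a: +, b: ⊤, c: ⊤, d: +, e: ⊤, f: ⊤}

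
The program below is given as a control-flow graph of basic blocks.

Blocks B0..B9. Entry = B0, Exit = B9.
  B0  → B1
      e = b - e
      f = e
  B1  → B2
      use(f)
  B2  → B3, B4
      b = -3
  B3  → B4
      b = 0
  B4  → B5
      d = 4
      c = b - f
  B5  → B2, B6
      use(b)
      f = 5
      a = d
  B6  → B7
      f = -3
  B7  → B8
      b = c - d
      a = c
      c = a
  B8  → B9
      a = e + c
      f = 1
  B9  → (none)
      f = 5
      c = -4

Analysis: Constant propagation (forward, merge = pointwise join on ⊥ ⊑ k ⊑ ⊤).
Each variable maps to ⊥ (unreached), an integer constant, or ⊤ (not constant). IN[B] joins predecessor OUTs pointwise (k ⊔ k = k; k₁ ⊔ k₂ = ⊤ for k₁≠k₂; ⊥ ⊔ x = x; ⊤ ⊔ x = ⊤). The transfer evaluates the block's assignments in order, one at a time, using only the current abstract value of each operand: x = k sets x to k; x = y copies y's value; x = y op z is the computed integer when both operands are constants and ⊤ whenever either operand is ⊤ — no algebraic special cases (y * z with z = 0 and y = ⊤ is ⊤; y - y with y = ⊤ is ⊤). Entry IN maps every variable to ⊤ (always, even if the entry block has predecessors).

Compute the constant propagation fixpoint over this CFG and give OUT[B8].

Answer: {a: ⊤, b: ⊤, c: ⊤, d: 4, e: ⊤, f: 1}

Trace:
Fixpoint table:
  B0: | IN=(all ⊤) | OUT=(all ⊤)
  B1: | IN=(all ⊤) | OUT=(all ⊤)
  B2: | IN=(all ⊤) | OUT={b:-3; rest ⊤}
  B3: | IN={b:-3; rest ⊤} | OUT={b:0; rest ⊤}
  B4: | IN=(all ⊤) | OUT={d:4; rest ⊤}
  B5: | IN={d:4; rest ⊤} | OUT={a:4, d:4, f:5; rest ⊤}
  B6: | IN={a:4, d:4, f:5; rest ⊤} | OUT={a:4, d:4, f:-3; rest ⊤}
  B7: | IN={a:4, d:4, f:-3; rest ⊤} | OUT={d:4, f:-3; rest ⊤}
  B8: | IN={d:4, f:-3; rest ⊤} | OUT={d:4, f:1; rest ⊤}
  B9: | IN={d:4, f:1; rest ⊤} | OUT={c:-4, d:4, f:5; rest ⊤}

Merge at B8: IN[B8] = OUT[B7] = {a: ⊤, b: ⊤, c: ⊤, d: 4, e: ⊤, f: -3}
Applying B8's transfer function to that IN value gives OUT[B8] (row B8 above).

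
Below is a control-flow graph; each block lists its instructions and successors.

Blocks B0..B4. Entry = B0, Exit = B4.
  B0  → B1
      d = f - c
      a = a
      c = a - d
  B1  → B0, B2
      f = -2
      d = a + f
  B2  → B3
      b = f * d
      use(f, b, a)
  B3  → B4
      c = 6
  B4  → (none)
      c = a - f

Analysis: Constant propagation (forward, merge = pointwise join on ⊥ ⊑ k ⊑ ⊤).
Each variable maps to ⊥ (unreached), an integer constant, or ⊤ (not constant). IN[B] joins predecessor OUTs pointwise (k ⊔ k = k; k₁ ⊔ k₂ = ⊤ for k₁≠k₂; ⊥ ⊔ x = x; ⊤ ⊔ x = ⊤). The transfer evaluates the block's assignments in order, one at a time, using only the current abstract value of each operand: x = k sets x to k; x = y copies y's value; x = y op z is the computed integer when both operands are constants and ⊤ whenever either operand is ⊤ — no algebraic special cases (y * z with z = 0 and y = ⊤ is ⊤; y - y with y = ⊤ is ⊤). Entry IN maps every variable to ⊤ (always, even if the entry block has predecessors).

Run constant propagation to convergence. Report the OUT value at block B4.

Answer: {a: ⊤, b: ⊤, c: ⊤, d: ⊤, e: ⊤, f: -2}

Trace:
Converged values:
  B0:  IN=(all ⊤)  OUT=(all ⊤)
  B1:  IN=(all ⊤)  OUT={f:-2; rest ⊤}
  B2:  IN={f:-2; rest ⊤}  OUT={f:-2; rest ⊤}
  B3:  IN={f:-2; rest ⊤}  OUT={c:6, f:-2; rest ⊤}
  B4:  IN={c:6, f:-2; rest ⊤}  OUT={f:-2; rest ⊤}

Merge at B4: IN[B4] = OUT[B3] = {a: ⊤, b: ⊤, c: 6, d: ⊤, e: ⊤, f: -2}
Applying B4's transfer function to that IN value gives OUT[B4] (row B4 above).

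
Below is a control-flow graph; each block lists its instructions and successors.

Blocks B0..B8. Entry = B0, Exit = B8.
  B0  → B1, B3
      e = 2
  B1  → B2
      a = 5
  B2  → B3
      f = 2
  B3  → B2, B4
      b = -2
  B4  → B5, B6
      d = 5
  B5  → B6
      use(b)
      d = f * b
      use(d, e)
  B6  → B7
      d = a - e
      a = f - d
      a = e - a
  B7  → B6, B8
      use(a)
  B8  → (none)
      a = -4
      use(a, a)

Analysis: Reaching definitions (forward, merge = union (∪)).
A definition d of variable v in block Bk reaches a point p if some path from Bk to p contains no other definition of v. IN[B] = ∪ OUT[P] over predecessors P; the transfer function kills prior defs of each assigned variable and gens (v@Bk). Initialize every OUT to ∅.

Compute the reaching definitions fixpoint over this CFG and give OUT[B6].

Answer: {a@B6, b@B3, d@B6, e@B0, f@B2}

Working:
Converged values:
  B0:   IN={}   OUT={e@B0}
  B1:   IN={e@B0}   OUT={a@B1, e@B0}
  B2:   IN={a@B1, b@B3, e@B0, f@B2}   OUT={a@B1, b@B3, e@B0, f@B2}
  B3:   IN={a@B1, b@B3, e@B0, f@B2}   OUT={a@B1, b@B3, e@B0, f@B2}
  B4:   IN={a@B1, b@B3, e@B0, f@B2}   OUT={a@B1, b@B3, d@B4, e@B0, f@B2}
  B5:   IN={a@B1, b@B3, d@B4, e@B0, f@B2}   OUT={a@B1, b@B3, d@B5, e@B0, f@B2}
  B6:   IN={a@B1, a@B6, b@B3, d@B4, d@B5, d@B6, e@B0, f@B2}   OUT={a@B6, b@B3, d@B6, e@B0, f@B2}
  B7:   IN={a@B6, b@B3, d@B6, e@B0, f@B2}   OUT={a@B6, b@B3, d@B6, e@B0, f@B2}
  B8:   IN={a@B6, b@B3, d@B6, e@B0, f@B2}   OUT={a@B8, b@B3, d@B6, e@B0, f@B2}

Merge at B6: IN[B6] = OUT[B4] ⊔ OUT[B5] ⊔ OUT[B7] = {a@B1, a@B6, b@B3, d@B4, d@B5, d@B6, e@B0, f@B2}
Applying B6's transfer function to that IN value gives OUT[B6] (row B6 above).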